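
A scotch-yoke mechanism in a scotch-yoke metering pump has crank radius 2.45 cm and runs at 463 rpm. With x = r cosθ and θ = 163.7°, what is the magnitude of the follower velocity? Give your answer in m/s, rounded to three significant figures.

0.333

ω = 48.49 rad/s (from 463 rpm).
x = r cosθ ⇒ ẋ = −rω sinθ.
|v| = rω|sinθ| = 0.0245·48.49·|sin 163.7°| = 0.3334 m/s.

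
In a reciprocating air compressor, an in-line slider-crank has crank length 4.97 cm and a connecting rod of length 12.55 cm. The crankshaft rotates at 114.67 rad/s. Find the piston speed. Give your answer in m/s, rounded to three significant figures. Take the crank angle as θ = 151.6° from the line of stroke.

1.75

ω = 114.7 rad/s
For an in-line slider-crank, x = r cosθ + √(L² − r² sin²θ), so v = −rω sinθ·[1 + r cosθ/√(L² − r² sin²θ)].
With r = 0.0497 m, L = 0.1255 m, θ = 151.6°: √(L² − r² sin²θ) = 0.12325 m.
v = −0.0497·114.7·0.47562·[1 + 0.0497·-0.87965/0.12325] = -1.7492 m/s.
|v| = 1.7492 m/s.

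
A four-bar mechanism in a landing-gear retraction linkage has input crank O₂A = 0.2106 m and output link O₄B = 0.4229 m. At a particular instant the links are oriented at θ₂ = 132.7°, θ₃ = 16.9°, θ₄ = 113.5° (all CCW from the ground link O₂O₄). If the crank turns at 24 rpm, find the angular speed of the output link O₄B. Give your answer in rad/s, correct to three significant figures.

1.13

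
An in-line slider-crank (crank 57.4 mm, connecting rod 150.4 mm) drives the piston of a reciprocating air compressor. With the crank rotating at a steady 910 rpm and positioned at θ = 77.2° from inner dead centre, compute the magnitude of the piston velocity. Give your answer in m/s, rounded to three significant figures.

5.82

ω = 2π·910/60 = 95.29 rad/s
For an in-line slider-crank, x = r cosθ + √(L² − r² sin²θ), so v = −rω sinθ·[1 + r cosθ/√(L² − r² sin²θ)].
With r = 0.0574 m, L = 0.1504 m, θ = 77.2°: √(L² − r² sin²θ) = 0.1396 m.
v = −0.0574·95.29·0.97515·[1 + 0.0574·0.22155/0.1396] = -5.8199 m/s.
|v| = 5.8199 m/s.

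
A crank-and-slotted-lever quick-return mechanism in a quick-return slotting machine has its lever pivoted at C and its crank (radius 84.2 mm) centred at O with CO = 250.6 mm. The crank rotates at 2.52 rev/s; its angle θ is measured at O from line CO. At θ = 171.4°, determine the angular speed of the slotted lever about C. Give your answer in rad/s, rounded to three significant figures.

7.74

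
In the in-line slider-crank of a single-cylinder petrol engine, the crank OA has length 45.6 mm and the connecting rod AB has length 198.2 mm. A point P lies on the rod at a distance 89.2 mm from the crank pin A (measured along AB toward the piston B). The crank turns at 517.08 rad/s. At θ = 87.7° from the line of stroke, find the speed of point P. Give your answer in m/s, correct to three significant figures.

ω = 517.1 rad/s.  Crank-pin speed |V_A| = rω = 23.579 m/s, perpendicular to OA.
Rod angle: sinφ = −(r/L) sinθ ⇒ φ = -13.290°; ω_rod = −rω cosθ/√(L²−r²sin²θ) = -4.9057 rad/s.
V_P = V_A + ω_rod × AP, with AP = 0.0892 m along the rod.
Components: V_Px = −rω sinθ − a·ω_rod·sinφ = -23.66 m/s;  V_Py = rω cosθ + a·ω_rod·cosφ = +0.5204 m/s.
|V_P| = √(V_Px² + V_Py²) = 23.666 m/s.

23.7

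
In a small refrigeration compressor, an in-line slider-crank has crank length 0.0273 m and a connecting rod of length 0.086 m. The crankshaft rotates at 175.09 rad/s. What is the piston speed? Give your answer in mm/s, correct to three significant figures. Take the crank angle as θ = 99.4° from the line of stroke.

ω = 175.1 rad/s
For an in-line slider-crank, x = r cosθ + √(L² − r² sin²θ), so v = −rω sinθ·[1 + r cosθ/√(L² − r² sin²θ)].
With r = 0.0273 m, L = 0.086 m, θ = 99.4°: √(L² − r² sin²θ) = 0.081674 m.
v = −0.0273·175.1·0.98657·[1 + 0.0273·-0.16333/0.081674] = -4.4583 m/s.
|v| = 4.4583 m/s = 4458.3 mm/s.

4460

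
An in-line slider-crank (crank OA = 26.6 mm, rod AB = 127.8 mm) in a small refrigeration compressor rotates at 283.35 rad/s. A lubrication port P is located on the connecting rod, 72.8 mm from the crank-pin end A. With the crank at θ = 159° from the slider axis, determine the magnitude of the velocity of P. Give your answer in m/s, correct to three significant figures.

3.86

ω = 283.4 rad/s.  Crank-pin speed |V_A| = rω = 7.5371 m/s, perpendicular to OA.
Rod angle: sinφ = −(r/L) sinθ ⇒ φ = -4.278°; ω_rod = −rω cosθ/√(L²−r²sin²θ) = +55.212 rad/s.
V_P = V_A + ω_rod × AP, with AP = 0.0728 m along the rod.
Components: V_Px = −rω sinθ − a·ω_rod·sinφ = -2.4012 m/s;  V_Py = rω cosθ + a·ω_rod·cosφ = -3.0282 m/s.
|V_P| = √(V_Px² + V_Py²) = 3.8647 m/s.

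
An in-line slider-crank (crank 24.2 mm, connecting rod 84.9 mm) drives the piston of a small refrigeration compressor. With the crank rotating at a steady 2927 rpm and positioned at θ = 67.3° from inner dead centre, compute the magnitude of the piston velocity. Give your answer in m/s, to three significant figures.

ω = 2π·2927/60 = 306.5 rad/s
For an in-line slider-crank, x = r cosθ + √(L² − r² sin²θ), so v = −rω sinθ·[1 + r cosθ/√(L² − r² sin²θ)].
With r = 0.0242 m, L = 0.0849 m, θ = 67.3°: √(L² − r² sin²θ) = 0.081912 m.
v = −0.0242·306.5·0.92254·[1 + 0.0242·0.38591/0.081912] = -7.6233 m/s.
|v| = 7.6233 m/s.

7.62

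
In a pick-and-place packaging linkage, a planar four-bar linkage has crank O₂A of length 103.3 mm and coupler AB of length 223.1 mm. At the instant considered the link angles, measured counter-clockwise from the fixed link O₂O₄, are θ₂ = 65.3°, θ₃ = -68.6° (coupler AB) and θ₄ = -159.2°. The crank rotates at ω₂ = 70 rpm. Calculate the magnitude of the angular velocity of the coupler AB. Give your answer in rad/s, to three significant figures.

2.38

ω₂ = 7.33 rad/s (from 70 rpm).
Differentiating the loop-closure r₂e^{iθ₂}+r₃e^{iθ₃}=r₁+r₄e^{iθ₄} gives r₂ω₂e^{iθ₂}+r₃ω₃e^{iθ₃}=r₄ω₄e^{iθ₄}.
Eliminating the other unknown: ω₃ = r₂ω₂ sin(θ₄−θ₂) / [r₃ sin(θ₃−θ₄)].
Numerator sine = +0.70091; denominator sine = +0.99995.
Result = 0.1033·7.33·(+0.70091) / (0.2231·(+0.99995)) = +2.3791 rad/s; magnitude 2.3791 rad/s.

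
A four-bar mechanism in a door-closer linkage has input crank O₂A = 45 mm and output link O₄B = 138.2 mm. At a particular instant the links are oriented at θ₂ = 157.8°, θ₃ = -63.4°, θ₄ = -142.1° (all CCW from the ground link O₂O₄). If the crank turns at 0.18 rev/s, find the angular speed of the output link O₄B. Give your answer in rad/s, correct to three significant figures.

ω₂ = 1.131 rad/s (from 0.18 rev/s).
Differentiating the loop-closure r₂e^{iθ₂}+r₃e^{iθ₃}=r₁+r₄e^{iθ₄} gives r₂ω₂e^{iθ₂}+r₃ω₃e^{iθ₃}=r₄ω₄e^{iθ₄}.
Eliminating the other unknown: ω₄ = r₂ω₂ sin(θ₂−θ₃) / [r₄ sin(θ₄−θ₃)].
Numerator sine = -0.65869; denominator sine = -0.98061.
Result = 0.045·1.131·(-0.65869) / (0.1382·(-0.98061)) = +0.24737 rad/s; magnitude 0.24737 rad/s.

0.247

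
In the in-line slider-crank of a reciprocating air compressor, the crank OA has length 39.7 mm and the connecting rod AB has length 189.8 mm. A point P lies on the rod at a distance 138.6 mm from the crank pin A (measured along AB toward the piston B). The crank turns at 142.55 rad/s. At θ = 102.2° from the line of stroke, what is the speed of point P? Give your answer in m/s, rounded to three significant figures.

5.36

ω = 142.6 rad/s.  Crank-pin speed |V_A| = rω = 5.6592 m/s, perpendicular to OA.
Rod angle: sinφ = −(r/L) sinθ ⇒ φ = -11.797°; ω_rod = −rω cosθ/√(L²−r²sin²θ) = +6.437 rad/s.
V_P = V_A + ω_rod × AP, with AP = 0.1386 m along the rod.
Components: V_Px = −rω sinθ − a·ω_rod·sinφ = -5.349 m/s;  V_Py = rω cosθ + a·ω_rod·cosφ = -0.32261 m/s.
|V_P| = √(V_Px² + V_Py²) = 5.3587 m/s.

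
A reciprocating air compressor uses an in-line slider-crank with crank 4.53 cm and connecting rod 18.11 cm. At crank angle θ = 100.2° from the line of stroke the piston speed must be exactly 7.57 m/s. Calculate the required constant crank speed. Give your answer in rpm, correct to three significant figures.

For an in-line slider-crank, |v_piston| = rω|sinθ|·[1 + r cosθ/√(L² − r² sin²θ)].
With r = 0.0453 m, L = 0.1811 m, θ = 100.2°: the bracketed kinematic factor |dx/dθ| = 0.042546 m.
ω = v/|dx/dθ| = 7.57/0.042546 = 177.92 rad/s.
N = 60ω/(2π) = 1699 rpm.

1700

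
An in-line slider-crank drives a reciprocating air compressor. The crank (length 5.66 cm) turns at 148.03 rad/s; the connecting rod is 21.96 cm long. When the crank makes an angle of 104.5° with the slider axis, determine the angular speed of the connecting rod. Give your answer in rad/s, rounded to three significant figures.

9.86

ω = 148 rad/s
The rod makes angle φ with the slider axis where L sinφ = r sinθ; differentiating, L cosφ·φ̇ = r ω cosθ.
L cosφ = √(L² − r² sin²θ) = 0.21265 m.
|ω_rod| = r ω |cosθ| / √(L² − r² sin²θ) = 0.0566·148·0.25038/0.21265 = 9.8649 rad/s.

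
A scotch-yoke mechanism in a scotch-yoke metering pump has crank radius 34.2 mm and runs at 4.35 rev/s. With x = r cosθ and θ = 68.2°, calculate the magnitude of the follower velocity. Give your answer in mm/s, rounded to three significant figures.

868

ω = 27.33 rad/s (from 4.35 rev/s).
x = r cosθ ⇒ ẋ = −rω sinθ.
|v| = rω|sinθ| = 0.0342·27.33·|sin 68.2°| = 0.8679 m/s = 867.9 mm/s.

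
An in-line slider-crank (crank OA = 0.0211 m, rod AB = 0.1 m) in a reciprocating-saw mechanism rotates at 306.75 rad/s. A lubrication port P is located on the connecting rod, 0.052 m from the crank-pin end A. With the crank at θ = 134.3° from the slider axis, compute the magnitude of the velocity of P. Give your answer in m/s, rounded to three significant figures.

ω = 306.8 rad/s.  Crank-pin speed |V_A| = rω = 6.4724 m/s, perpendicular to OA.
Rod angle: sinφ = −(r/L) sinθ ⇒ φ = -8.686°; ω_rod = −rω cosθ/√(L²−r²sin²θ) = +45.729 rad/s.
V_P = V_A + ω_rod × AP, with AP = 0.052 m along the rod.
Components: V_Px = −rω sinθ − a·ω_rod·sinφ = -4.2732 m/s;  V_Py = rω cosθ + a·ω_rod·cosφ = -2.1698 m/s.
|V_P| = √(V_Px² + V_Py²) = 4.7925 m/s.

4.79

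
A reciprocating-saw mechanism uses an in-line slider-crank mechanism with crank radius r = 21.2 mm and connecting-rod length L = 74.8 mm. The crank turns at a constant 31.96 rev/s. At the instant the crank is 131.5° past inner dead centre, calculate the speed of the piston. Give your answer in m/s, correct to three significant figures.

ω = 2π·32 = 200.8 rad/s
For an in-line slider-crank, x = r cosθ + √(L² − r² sin²θ), so v = −rω sinθ·[1 + r cosθ/√(L² − r² sin²θ)].
With r = 0.0212 m, L = 0.0748 m, θ = 131.5°: √(L² − r² sin²θ) = 0.073095 m.
v = −0.0212·200.8·0.74896·[1 + 0.0212·-0.66262/0.073095] = -2.5757 m/s.
|v| = 2.5757 m/s.

2.58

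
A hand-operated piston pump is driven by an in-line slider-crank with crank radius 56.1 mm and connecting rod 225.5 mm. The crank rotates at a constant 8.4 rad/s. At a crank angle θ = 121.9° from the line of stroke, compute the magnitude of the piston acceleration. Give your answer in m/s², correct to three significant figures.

2.52

ω = 8.4 rad/s
x(θ) = r cosθ + √(L² − r² sin²θ); with ω constant, a = ω²·d²x/dθ².
d²x/dθ² = −r cosθ − r²(cos2θ)/√u − r⁴ sin²2θ/(4u^{3/2}),  u = L² − r² sin²θ = 0.0485819 m².
Substituting r = 0.0561 m, L = 0.2255 m, θ = 121.9°: d²x/dθ² = +0.035763 m.
a = ω²·d²x/dθ² = (8.4)²·(+0.035763) = +2.5235 m/s²;  |a| = 2.5235 m/s².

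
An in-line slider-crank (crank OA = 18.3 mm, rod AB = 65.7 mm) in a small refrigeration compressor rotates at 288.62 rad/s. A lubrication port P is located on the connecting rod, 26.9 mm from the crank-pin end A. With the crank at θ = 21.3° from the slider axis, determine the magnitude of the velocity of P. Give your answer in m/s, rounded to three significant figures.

3.60

ω = 288.6 rad/s.  Crank-pin speed |V_A| = rω = 5.2817 m/s, perpendicular to OA.
Rod angle: sinφ = −(r/L) sinθ ⇒ φ = -5.807°; ω_rod = −rω cosθ/√(L²−r²sin²θ) = -75.287 rad/s.
V_P = V_A + ω_rod × AP, with AP = 0.0269 m along the rod.
Components: V_Px = −rω sinθ − a·ω_rod·sinφ = -2.1235 m/s;  V_Py = rω cosθ + a·ω_rod·cosφ = +2.9061 m/s.
|V_P| = √(V_Px² + V_Py²) = 3.5993 m/s.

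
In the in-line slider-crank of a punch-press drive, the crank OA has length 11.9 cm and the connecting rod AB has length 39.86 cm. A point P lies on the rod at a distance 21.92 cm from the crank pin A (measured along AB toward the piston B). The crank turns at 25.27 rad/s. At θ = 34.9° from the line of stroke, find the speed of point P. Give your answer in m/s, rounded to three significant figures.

2.25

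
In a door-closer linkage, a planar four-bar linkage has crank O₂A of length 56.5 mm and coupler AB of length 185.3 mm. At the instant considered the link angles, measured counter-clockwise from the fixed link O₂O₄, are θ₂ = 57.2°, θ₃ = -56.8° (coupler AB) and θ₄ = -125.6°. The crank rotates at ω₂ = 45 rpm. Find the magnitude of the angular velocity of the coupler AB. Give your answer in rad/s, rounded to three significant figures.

0.0753

ω₂ = 4.712 rad/s (from 45 rpm).
Differentiating the loop-closure r₂e^{iθ₂}+r₃e^{iθ₃}=r₁+r₄e^{iθ₄} gives r₂ω₂e^{iθ₂}+r₃ω₃e^{iθ₃}=r₄ω₄e^{iθ₄}.
Eliminating the other unknown: ω₃ = r₂ω₂ sin(θ₄−θ₂) / [r₃ sin(θ₃−θ₄)].
Numerator sine = +0.04885; denominator sine = +0.93232.
Result = 0.0565·4.712·(+0.04885) / (0.1853·(+0.93232)) = +0.075285 rad/s; magnitude 0.075285 rad/s.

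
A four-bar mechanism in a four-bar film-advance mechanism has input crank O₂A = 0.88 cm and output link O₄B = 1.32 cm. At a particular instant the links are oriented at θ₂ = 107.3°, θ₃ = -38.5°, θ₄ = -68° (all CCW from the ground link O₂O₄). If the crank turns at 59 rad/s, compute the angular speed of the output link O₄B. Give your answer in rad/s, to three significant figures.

ω₂ = 59 rad/s
Differentiating the loop-closure r₂e^{iθ₂}+r₃e^{iθ₃}=r₁+r₄e^{iθ₄} gives r₂ω₂e^{iθ₂}+r₃ω₃e^{iθ₃}=r₄ω₄e^{iθ₄}.
Eliminating the other unknown: ω₄ = r₂ω₂ sin(θ₂−θ₃) / [r₄ sin(θ₄−θ₃)].
Numerator sine = +0.56208; denominator sine = -0.49242.
Result = 0.0088·59·(+0.56208) / (0.0132·(-0.49242)) = -44.898 rad/s; magnitude 44.898 rad/s.

44.9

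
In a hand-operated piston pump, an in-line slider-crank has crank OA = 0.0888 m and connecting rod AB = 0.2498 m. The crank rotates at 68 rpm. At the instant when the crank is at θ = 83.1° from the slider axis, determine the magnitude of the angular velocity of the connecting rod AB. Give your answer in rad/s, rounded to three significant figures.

ω = 7.121 rad/s (converted from 68 rpm).
The rod makes angle φ with the slider axis where L sinφ = r sinθ; differentiating, L cosφ·φ̇ = r ω cosθ.
L cosφ = √(L² − r² sin²θ) = 0.23373 m.
|ω_rod| = r ω |cosθ| / √(L² − r² sin²θ) = 0.0888·7.121·0.12014/0.23373 = 0.32503 rad/s.

0.325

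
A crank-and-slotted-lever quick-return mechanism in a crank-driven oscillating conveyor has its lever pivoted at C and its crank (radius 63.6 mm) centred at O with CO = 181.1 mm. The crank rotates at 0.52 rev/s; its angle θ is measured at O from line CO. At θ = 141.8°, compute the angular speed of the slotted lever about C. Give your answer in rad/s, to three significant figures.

ω = 3.267 rad/s (from 0.52 rev/s).
Crank pin A relative to C: A = (d + r cosθ, r sinθ); lever angle φ = atan2(r sinθ, d + r cosθ).
Differentiating tanφ: φ̇ = rω(d cosθ + r)/(d² + r² + 2dr cosθ).
d² + r² + 2dr cosθ = |CA|² = 0.0187392 m²;  d cosθ + r = -0.078719 m.
|ω_lever| = |0.0636·3.267·-0.078719| / 0.0187392 = 0.8729 rad/s.

0.873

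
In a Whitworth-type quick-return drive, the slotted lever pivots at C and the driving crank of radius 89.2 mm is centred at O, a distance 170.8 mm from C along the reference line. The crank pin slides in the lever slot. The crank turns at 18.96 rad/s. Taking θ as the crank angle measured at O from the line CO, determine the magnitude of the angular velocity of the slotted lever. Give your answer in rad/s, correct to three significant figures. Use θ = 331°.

6.33

ω = 18.96 rad/s
Crank pin A relative to C: A = (d + r cosθ, r sinθ); lever angle φ = atan2(r sinθ, d + r cosθ).
Differentiating tanφ: φ̇ = rω(d cosθ + r)/(d² + r² + 2dr cosθ).
d² + r² + 2dr cosθ = |CA|² = 0.0637796 m²;  d cosθ + r = +0.23859 m.
|ω_lever| = |0.0892·18.96·+0.23859| / 0.0637796 = 6.3265 rad/s.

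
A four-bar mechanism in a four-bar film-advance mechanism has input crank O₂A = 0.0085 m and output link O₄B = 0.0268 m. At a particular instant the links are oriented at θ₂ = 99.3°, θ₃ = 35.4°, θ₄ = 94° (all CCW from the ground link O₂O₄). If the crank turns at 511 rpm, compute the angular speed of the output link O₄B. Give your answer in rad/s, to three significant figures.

ω₂ = 53.51 rad/s (from 511 rpm).
Differentiating the loop-closure r₂e^{iθ₂}+r₃e^{iθ₃}=r₁+r₄e^{iθ₄} gives r₂ω₂e^{iθ₂}+r₃ω₃e^{iθ₃}=r₄ω₄e^{iθ₄}.
Eliminating the other unknown: ω₄ = r₂ω₂ sin(θ₂−θ₃) / [r₄ sin(θ₄−θ₃)].
Numerator sine = +0.89803; denominator sine = +0.85355.
Result = 0.0085·53.51·(+0.89803) / (0.0268·(+0.85355)) = +17.856 rad/s; magnitude 17.856 rad/s.

17.9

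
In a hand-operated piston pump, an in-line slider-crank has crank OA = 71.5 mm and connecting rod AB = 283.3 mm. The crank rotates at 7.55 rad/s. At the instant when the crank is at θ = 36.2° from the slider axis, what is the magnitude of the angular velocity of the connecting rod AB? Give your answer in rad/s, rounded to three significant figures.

1.56

ω = 7.55 rad/s
The rod makes angle φ with the slider axis where L sinφ = r sinθ; differentiating, L cosφ·φ̇ = r ω cosθ.
L cosφ = √(L² − r² sin²θ) = 0.28014 m.
|ω_rod| = r ω |cosθ| / √(L² − r² sin²θ) = 0.0715·7.55·0.80696/0.28014 = 1.555 rad/s.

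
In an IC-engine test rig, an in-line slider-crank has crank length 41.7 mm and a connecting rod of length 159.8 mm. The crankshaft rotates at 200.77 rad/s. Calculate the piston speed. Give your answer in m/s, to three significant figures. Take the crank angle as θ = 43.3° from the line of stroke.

ω = 200.8 rad/s
For an in-line slider-crank, x = r cosθ + √(L² − r² sin²θ), so v = −rω sinθ·[1 + r cosθ/√(L² − r² sin²θ)].
With r = 0.0417 m, L = 0.1598 m, θ = 43.3°: √(L² − r² sin²θ) = 0.15722 m.
v = −0.0417·200.8·0.68582·[1 + 0.0417·0.72777/0.15722] = -6.8501 m/s.
|v| = 6.8501 m/s.

6.85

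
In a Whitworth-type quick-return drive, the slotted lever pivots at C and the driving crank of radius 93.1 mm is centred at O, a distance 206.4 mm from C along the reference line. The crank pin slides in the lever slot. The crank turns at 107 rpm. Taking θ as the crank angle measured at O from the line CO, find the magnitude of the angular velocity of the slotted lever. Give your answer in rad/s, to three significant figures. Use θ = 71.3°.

ω = 11.21 rad/s (from 107 rpm).
Crank pin A relative to C: A = (d + r cosθ, r sinθ); lever angle φ = atan2(r sinθ, d + r cosθ).
Differentiating tanφ: φ̇ = rω(d cosθ + r)/(d² + r² + 2dr cosθ).
d² + r² + 2dr cosθ = |CA|² = 0.0635903 m²;  d cosθ + r = +0.15927 m.
|ω_lever| = |0.0931·11.21·+0.15927| / 0.0635903 = 2.6129 rad/s.

2.61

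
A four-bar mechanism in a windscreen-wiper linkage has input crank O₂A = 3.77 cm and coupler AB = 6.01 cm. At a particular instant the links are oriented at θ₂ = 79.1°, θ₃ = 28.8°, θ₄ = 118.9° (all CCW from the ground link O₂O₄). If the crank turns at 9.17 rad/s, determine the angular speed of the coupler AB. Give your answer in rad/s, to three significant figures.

3.68

ω₂ = 9.17 rad/s
Differentiating the loop-closure r₂e^{iθ₂}+r₃e^{iθ₃}=r₁+r₄e^{iθ₄} gives r₂ω₂e^{iθ₂}+r₃ω₃e^{iθ₃}=r₄ω₄e^{iθ₄}.
Eliminating the other unknown: ω₃ = r₂ω₂ sin(θ₄−θ₂) / [r₃ sin(θ₃−θ₄)].
Numerator sine = +0.64011; denominator sine = -1.00000.
Result = 0.0377·9.17·(+0.64011) / (0.0601·(-1.00000)) = -3.6821 rad/s; magnitude 3.6821 rad/s.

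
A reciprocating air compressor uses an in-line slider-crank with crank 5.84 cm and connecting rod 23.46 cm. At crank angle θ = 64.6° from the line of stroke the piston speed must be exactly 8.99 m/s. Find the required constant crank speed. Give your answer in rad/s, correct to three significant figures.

154

For an in-line slider-crank, |v_piston| = rω|sinθ|·[1 + r cosθ/√(L² − r² sin²θ)].
With r = 0.0584 m, L = 0.2346 m, θ = 64.6°: the bracketed kinematic factor |dx/dθ| = 0.058536 m.
ω = v/|dx/dθ| = 8.99/0.058536 = 153.58 rad/s.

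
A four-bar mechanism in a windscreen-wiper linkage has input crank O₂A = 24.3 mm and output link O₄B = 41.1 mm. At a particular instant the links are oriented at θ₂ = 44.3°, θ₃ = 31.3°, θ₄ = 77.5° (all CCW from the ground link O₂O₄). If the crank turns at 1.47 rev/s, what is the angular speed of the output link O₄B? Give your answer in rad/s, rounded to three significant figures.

ω₂ = 9.236 rad/s (from 1.47 rev/s).
Differentiating the loop-closure r₂e^{iθ₂}+r₃e^{iθ₃}=r₁+r₄e^{iθ₄} gives r₂ω₂e^{iθ₂}+r₃ω₃e^{iθ₃}=r₄ω₄e^{iθ₄}.
Eliminating the other unknown: ω₄ = r₂ω₂ sin(θ₂−θ₃) / [r₄ sin(θ₄−θ₃)].
Numerator sine = +0.22495; denominator sine = +0.72176.
Result = 0.0243·9.236·(+0.22495) / (0.0411·(+0.72176)) = +1.702 rad/s; magnitude 1.702 rad/s.

1.70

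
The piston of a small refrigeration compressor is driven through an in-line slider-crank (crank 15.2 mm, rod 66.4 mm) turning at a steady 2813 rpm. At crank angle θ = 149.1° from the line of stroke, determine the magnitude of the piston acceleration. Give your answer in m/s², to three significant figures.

985

ω = 2π·2813/60 = 294.6 rad/s
x(θ) = r cosθ + √(L² − r² sin²θ); with ω constant, a = ω²·d²x/dθ².
d²x/dθ² = −r cosθ − r²(cos2θ)/√u − r⁴ sin²2θ/(4u^{3/2}),  u = L² − r² sin²θ = 0.00434803 m².
Substituting r = 0.0152 m, L = 0.0664 m, θ = 149.1°: d²x/dθ² = +0.011351 m.
a = ω²·d²x/dθ² = (294.6)²·(+0.011351) = +984.96 m/s²;  |a| = 984.96 m/s².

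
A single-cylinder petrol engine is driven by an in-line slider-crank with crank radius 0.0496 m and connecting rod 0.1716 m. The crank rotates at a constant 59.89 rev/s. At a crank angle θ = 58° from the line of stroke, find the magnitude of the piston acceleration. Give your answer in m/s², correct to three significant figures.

2840

ω = 2π·59.9 = 376.3 rad/s
x(θ) = r cosθ + √(L² − r² sin²θ); with ω constant, a = ω²·d²x/dθ².
d²x/dθ² = −r cosθ − r²(cos2θ)/√u − r⁴ sin²2θ/(4u^{3/2}),  u = L² − r² sin²θ = 0.0276772 m².
Substituting r = 0.0496 m, L = 0.1716 m, θ = 58°: d²x/dθ² = -0.020067 m.
a = ω²·d²x/dθ² = (376.3)²·(-0.020067) = -2841.5 m/s²;  |a| = 2841.5 m/s².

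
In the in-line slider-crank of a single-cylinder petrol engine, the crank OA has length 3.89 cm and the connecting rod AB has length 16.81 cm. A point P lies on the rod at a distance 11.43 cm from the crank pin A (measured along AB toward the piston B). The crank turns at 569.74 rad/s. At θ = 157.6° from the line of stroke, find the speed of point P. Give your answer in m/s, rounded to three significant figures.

ω = 569.7 rad/s.  Crank-pin speed |V_A| = rω = 22.163 m/s, perpendicular to OA.
Rod angle: sinφ = −(r/L) sinθ ⇒ φ = -5.059°; ω_rod = −rω cosθ/√(L²−r²sin²θ) = +122.37 rad/s.
V_P = V_A + ω_rod × AP, with AP = 0.1143 m along the rod.
Components: V_Px = −rω sinθ − a·ω_rod·sinφ = -7.2122 m/s;  V_Py = rω cosθ + a·ω_rod·cosφ = -6.558 m/s.
|V_P| = √(V_Px² + V_Py²) = 9.748 m/s.

9.75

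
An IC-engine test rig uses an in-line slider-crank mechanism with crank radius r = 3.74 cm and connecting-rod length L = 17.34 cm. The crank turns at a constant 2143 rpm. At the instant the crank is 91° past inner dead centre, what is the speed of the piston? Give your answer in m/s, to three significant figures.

ω = 2π·2143/60 = 224.4 rad/s
For an in-line slider-crank, x = r cosθ + √(L² − r² sin²θ), so v = −rω sinθ·[1 + r cosθ/√(L² − r² sin²θ)].
With r = 0.0374 m, L = 0.1734 m, θ = 91°: √(L² − r² sin²θ) = 0.16932 m.
v = −0.0374·224.4·0.99985·[1 + 0.0374·-0.01745/0.16932] = -8.3595 m/s.
|v| = 8.3595 m/s.

8.36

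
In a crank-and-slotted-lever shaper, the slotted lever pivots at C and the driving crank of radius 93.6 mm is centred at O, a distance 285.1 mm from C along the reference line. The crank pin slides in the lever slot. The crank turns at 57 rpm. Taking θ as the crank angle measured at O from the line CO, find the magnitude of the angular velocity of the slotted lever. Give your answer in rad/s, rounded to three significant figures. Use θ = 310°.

1.24

ω = 5.969 rad/s (from 57 rpm).
Crank pin A relative to C: A = (d + r cosθ, r sinθ); lever angle φ = atan2(r sinθ, d + r cosθ).
Differentiating tanφ: φ̇ = rω(d cosθ + r)/(d² + r² + 2dr cosθ).
d² + r² + 2dr cosθ = |CA|² = 0.124349 m²;  d cosθ + r = +0.27686 m.
|ω_lever| = |0.0936·5.969·+0.27686| / 0.124349 = 1.2439 rad/s.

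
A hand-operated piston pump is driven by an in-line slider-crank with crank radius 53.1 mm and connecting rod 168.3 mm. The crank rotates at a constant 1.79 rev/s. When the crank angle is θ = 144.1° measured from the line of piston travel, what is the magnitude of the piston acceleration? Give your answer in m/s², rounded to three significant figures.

4.72

ω = 2π·1.79 = 11.25 rad/s
x(θ) = r cosθ + √(L² − r² sin²θ); with ω constant, a = ω²·d²x/dθ².
d²x/dθ² = −r cosθ − r²(cos2θ)/√u − r⁴ sin²2θ/(4u^{3/2}),  u = L² − r² sin²θ = 0.0273554 m².
Substituting r = 0.0531 m, L = 0.1683 m, θ = 144.1°: d²x/dθ² = +0.037292 m.
a = ω²·d²x/dθ² = (11.25)²·(+0.037292) = +4.7172 m/s²;  |a| = 4.7172 m/s².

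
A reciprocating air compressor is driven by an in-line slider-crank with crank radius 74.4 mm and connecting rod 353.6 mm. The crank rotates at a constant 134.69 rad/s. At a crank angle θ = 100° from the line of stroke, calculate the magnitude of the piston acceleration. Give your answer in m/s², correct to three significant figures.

ω = 134.7 rad/s
x(θ) = r cosθ + √(L² − r² sin²θ); with ω constant, a = ω²·d²x/dθ².
d²x/dθ² = −r cosθ − r²(cos2θ)/√u − r⁴ sin²2θ/(4u^{3/2}),  u = L² − r² sin²θ = 0.119665 m².
Substituting r = 0.0744 m, L = 0.3536 m, θ = 100°: d²x/dθ² = +0.027934 m.
a = ω²·d²x/dθ² = (134.7)²·(+0.027934) = +506.77 m/s²;  |a| = 506.77 m/s².

507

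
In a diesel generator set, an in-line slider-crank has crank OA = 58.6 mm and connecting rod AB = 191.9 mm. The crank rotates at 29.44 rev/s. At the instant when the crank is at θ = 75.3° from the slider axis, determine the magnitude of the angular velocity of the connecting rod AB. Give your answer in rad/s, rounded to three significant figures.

15.0

ω = 185 rad/s (converted from 29.44 rev/s).
The rod makes angle φ with the slider axis where L sinφ = r sinθ; differentiating, L cosφ·φ̇ = r ω cosθ.
L cosφ = √(L² − r² sin²θ) = 0.18334 m.
|ω_rod| = r ω |cosθ| / √(L² − r² sin²θ) = 0.0586·185·0.25376/0.18334 = 15.003 rad/s.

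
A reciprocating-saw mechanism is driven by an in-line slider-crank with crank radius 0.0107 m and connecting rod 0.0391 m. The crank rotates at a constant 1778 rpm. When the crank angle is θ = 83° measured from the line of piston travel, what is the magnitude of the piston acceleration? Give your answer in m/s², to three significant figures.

ω = 2π·1778/60 = 186.2 rad/s
x(θ) = r cosθ + √(L² − r² sin²θ); with ω constant, a = ω²·d²x/dθ².
d²x/dθ² = −r cosθ − r²(cos2θ)/√u − r⁴ sin²2θ/(4u^{3/2}),  u = L² − r² sin²θ = 0.00141602 m².
Substituting r = 0.0107 m, L = 0.0391 m, θ = 83°: d²x/dθ² = +0.0016445 m.
a = ω²·d²x/dθ² = (186.2)²·(+0.0016445) = +57.012 m/s²;  |a| = 57.012 m/s².

57.0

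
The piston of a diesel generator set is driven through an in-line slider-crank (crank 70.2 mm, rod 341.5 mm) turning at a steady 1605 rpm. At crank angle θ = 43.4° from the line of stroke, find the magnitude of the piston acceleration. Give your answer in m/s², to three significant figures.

1470

ω = 2π·1605/60 = 168.1 rad/s
x(θ) = r cosθ + √(L² − r² sin²θ); with ω constant, a = ω²·d²x/dθ².
d²x/dθ² = −r cosθ − r²(cos2θ)/√u − r⁴ sin²2θ/(4u^{3/2}),  u = L² − r² sin²θ = 0.114296 m².
Substituting r = 0.0702 m, L = 0.3415 m, θ = 43.4°: d²x/dθ² = -0.051976 m.
a = ω²·d²x/dθ² = (168.1)²·(-0.051976) = -1468.3 m/s²;  |a| = 1468.3 m/s².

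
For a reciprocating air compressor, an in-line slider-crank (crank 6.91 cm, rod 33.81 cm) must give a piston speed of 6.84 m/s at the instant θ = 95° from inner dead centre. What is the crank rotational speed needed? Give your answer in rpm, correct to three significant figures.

966

For an in-line slider-crank, |v_piston| = rω|sinθ|·[1 + r cosθ/√(L² − r² sin²θ)].
With r = 0.0691 m, L = 0.3381 m, θ = 95°: the bracketed kinematic factor |dx/dθ| = 0.067585 m.
ω = v/|dx/dθ| = 6.84/0.067585 = 101.21 rad/s.
N = 60ω/(2π) = 966.45 rpm.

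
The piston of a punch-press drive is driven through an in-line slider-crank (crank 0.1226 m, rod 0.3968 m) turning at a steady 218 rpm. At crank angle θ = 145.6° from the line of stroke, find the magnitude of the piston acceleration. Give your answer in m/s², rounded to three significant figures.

ω = 2π·218/60 = 22.83 rad/s
x(θ) = r cosθ + √(L² − r² sin²θ); with ω constant, a = ω²·d²x/dθ².
d²x/dθ² = −r cosθ − r²(cos2θ)/√u − r⁴ sin²2θ/(4u^{3/2}),  u = L² − r² sin²θ = 0.152653 m².
Substituting r = 0.1226 m, L = 0.3968 m, θ = 145.6°: d²x/dθ² = +0.086424 m.
a = ω²·d²x/dθ² = (22.83)²·(+0.086424) = +45.041 m/s²;  |a| = 45.041 m/s².

45.0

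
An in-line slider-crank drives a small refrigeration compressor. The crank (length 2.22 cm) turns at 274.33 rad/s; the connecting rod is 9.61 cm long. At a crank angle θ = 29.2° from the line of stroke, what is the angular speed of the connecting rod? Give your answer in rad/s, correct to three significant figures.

55.7

ω = 274.3 rad/s
The rod makes angle φ with the slider axis where L sinφ = r sinθ; differentiating, L cosφ·φ̇ = r ω cosθ.
L cosφ = √(L² − r² sin²θ) = 0.095488 m.
|ω_rod| = r ω |cosθ| / √(L² − r² sin²θ) = 0.0222·274.3·0.87292/0.095488 = 55.674 rad/s.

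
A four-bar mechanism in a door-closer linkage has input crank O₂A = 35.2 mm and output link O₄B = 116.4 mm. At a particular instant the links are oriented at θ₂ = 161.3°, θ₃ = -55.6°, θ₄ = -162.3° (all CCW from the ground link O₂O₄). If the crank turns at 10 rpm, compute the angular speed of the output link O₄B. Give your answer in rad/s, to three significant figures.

ω₂ = 1.047 rad/s (from 10 rpm).
Differentiating the loop-closure r₂e^{iθ₂}+r₃e^{iθ₃}=r₁+r₄e^{iθ₄} gives r₂ω₂e^{iθ₂}+r₃ω₃e^{iθ₃}=r₄ω₄e^{iθ₄}.
Eliminating the other unknown: ω₄ = r₂ω₂ sin(θ₂−θ₃) / [r₄ sin(θ₄−θ₃)].
Numerator sine = -0.60042; denominator sine = -0.95782.
Result = 0.0352·1.047·(-0.60042) / (0.1164·(-0.95782)) = +0.19851 rad/s; magnitude 0.19851 rad/s.

0.199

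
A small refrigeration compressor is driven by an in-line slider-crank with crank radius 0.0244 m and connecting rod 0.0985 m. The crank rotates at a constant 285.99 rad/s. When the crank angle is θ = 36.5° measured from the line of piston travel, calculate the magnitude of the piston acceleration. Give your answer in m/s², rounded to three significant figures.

1760

ω = 286 rad/s
x(θ) = r cosθ + √(L² − r² sin²θ); with ω constant, a = ω²·d²x/dθ².
d²x/dθ² = −r cosθ − r²(cos2θ)/√u − r⁴ sin²2θ/(4u^{3/2}),  u = L² − r² sin²θ = 0.0094916 m².
Substituting r = 0.0244 m, L = 0.0985 m, θ = 36.5°: d²x/dθ² = -0.021488 m.
a = ω²·d²x/dθ² = (286)²·(-0.021488) = -1757.5 m/s²;  |a| = 1757.5 m/s².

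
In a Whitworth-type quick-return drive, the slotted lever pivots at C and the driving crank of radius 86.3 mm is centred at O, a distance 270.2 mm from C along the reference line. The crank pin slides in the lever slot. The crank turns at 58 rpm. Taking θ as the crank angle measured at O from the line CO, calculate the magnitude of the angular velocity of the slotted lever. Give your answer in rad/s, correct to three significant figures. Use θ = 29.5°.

ω = 6.074 rad/s (from 58 rpm).
Crank pin A relative to C: A = (d + r cosθ, r sinθ); lever angle φ = atan2(r sinθ, d + r cosθ).
Differentiating tanφ: φ̇ = rω(d cosθ + r)/(d² + r² + 2dr cosθ).
d² + r² + 2dr cosθ = |CA|² = 0.121046 m²;  d cosθ + r = +0.32147 m.
|ω_lever| = |0.0863·6.074·+0.32147| / 0.121046 = 1.3921 rad/s.

1.39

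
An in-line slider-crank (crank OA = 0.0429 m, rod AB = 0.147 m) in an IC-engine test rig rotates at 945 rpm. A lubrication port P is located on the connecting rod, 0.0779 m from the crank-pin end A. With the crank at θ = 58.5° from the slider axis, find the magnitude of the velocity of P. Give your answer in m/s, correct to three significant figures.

4.06

ω = 98.96 rad/s.  Crank-pin speed |V_A| = rω = 4.2454 m/s, perpendicular to OA.
Rod angle: sinφ = −(r/L) sinθ ⇒ φ = -14.408°; ω_rod = −rω cosθ/√(L²−r²sin²θ) = -15.58 rad/s.
V_P = V_A + ω_rod × AP, with AP = 0.0779 m along the rod.
Components: V_Px = −rω sinθ − a·ω_rod·sinφ = -3.9218 m/s;  V_Py = rω cosθ + a·ω_rod·cosφ = +1.0427 m/s.
|V_P| = √(V_Px² + V_Py²) = 4.058 m/s.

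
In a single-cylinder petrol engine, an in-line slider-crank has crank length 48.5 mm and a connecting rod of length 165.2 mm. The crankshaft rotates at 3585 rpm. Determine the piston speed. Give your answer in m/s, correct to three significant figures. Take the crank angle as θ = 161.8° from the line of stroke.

4.09

ω = 2π·3585/60 = 375.4 rad/s
For an in-line slider-crank, x = r cosθ + √(L² − r² sin²θ), so v = −rω sinθ·[1 + r cosθ/√(L² − r² sin²θ)].
With r = 0.0485 m, L = 0.1652 m, θ = 161.8°: √(L² − r² sin²θ) = 0.1645 m.
v = −0.0485·375.4·0.31233·[1 + 0.0485·-0.94997/0.1645] = -4.0942 m/s.
|v| = 4.0942 m/s.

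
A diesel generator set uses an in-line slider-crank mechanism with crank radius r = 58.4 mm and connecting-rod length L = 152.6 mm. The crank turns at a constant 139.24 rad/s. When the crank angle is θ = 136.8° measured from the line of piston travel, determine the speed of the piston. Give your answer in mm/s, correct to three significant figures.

ω = 139.2 rad/s
For an in-line slider-crank, x = r cosθ + √(L² − r² sin²θ), so v = −rω sinθ·[1 + r cosθ/√(L² − r² sin²θ)].
With r = 0.0584 m, L = 0.1526 m, θ = 136.8°: √(L² − r² sin²θ) = 0.14727 m.
v = −0.0584·139.2·0.68455·[1 + 0.0584·-0.72897/0.14727] = -3.9574 m/s.
|v| = 3.9574 m/s = 3957.4 mm/s.

3960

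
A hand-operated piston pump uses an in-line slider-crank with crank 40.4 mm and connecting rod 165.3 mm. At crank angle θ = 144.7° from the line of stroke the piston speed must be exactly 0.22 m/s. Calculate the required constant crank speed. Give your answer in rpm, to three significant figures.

113

For an in-line slider-crank, |v_piston| = rω|sinθ|·[1 + r cosθ/√(L² − r² sin²θ)].
With r = 0.0404 m, L = 0.1653 m, θ = 144.7°: the bracketed kinematic factor |dx/dθ| = 0.018642 m.
ω = v/|dx/dθ| = 0.22/0.018642 = 11.802 rad/s.
N = 60ω/(2π) = 112.7 rpm.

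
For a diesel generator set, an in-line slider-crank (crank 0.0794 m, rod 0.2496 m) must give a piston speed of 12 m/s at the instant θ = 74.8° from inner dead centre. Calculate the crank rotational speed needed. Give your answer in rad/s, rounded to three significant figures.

144

For an in-line slider-crank, |v_piston| = rω|sinθ|·[1 + r cosθ/√(L² − r² sin²θ)].
With r = 0.0794 m, L = 0.2496 m, θ = 74.8°: the bracketed kinematic factor |dx/dθ| = 0.083337 m.
ω = v/|dx/dθ| = 12/0.083337 = 143.99 rad/s.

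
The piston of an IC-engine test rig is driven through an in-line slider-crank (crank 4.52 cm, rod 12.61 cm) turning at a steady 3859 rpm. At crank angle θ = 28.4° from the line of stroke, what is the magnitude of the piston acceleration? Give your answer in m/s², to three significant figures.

ω = 2π·3859/60 = 404.1 rad/s
x(θ) = r cosθ + √(L² − r² sin²θ); with ω constant, a = ω²·d²x/dθ².
d²x/dθ² = −r cosθ − r²(cos2θ)/√u − r⁴ sin²2θ/(4u^{3/2}),  u = L² − r² sin²θ = 0.015439 m².
Substituting r = 0.0452 m, L = 0.1261 m, θ = 28.4°: d²x/dθ² = -0.049144 m.
a = ω²·d²x/dθ² = (404.1)²·(-0.049144) = -8025.6 m/s²;  |a| = 8025.6 m/s².

8030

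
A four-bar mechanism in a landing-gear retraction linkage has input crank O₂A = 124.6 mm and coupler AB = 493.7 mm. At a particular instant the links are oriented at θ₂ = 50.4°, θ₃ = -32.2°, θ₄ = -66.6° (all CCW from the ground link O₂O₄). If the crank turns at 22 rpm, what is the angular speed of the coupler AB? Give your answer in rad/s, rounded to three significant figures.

ω₂ = 2.304 rad/s (from 22 rpm).
Differentiating the loop-closure r₂e^{iθ₂}+r₃e^{iθ₃}=r₁+r₄e^{iθ₄} gives r₂ω₂e^{iθ₂}+r₃ω₃e^{iθ₃}=r₄ω₄e^{iθ₄}.
Eliminating the other unknown: ω₃ = r₂ω₂ sin(θ₄−θ₂) / [r₃ sin(θ₃−θ₄)].
Numerator sine = -0.89101; denominator sine = +0.56497.
Result = 0.1246·2.304·(-0.89101) / (0.4937·(+0.56497)) = -0.91699 rad/s; magnitude 0.91699 rad/s.

0.917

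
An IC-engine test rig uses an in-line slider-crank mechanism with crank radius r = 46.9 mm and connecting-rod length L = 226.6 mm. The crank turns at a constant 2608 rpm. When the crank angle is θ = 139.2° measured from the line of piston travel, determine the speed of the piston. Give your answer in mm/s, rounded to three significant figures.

7050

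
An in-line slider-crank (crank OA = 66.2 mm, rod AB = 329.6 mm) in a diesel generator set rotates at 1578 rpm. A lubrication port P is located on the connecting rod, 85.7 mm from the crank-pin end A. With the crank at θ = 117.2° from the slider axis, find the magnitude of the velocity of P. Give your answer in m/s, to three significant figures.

10.2

ω = 165.2 rad/s.  Crank-pin speed |V_A| = rω = 10.939 m/s, perpendicular to OA.
Rod angle: sinφ = −(r/L) sinθ ⇒ φ = -10.290°; ω_rod = −rω cosθ/√(L²−r²sin²θ) = +15.419 rad/s.
V_P = V_A + ω_rod × AP, with AP = 0.0857 m along the rod.
Components: V_Px = −rω sinθ − a·ω_rod·sinφ = -9.4936 m/s;  V_Py = rω cosθ + a·ω_rod·cosφ = -3.7002 m/s.
|V_P| = √(V_Px² + V_Py²) = 10.189 m/s.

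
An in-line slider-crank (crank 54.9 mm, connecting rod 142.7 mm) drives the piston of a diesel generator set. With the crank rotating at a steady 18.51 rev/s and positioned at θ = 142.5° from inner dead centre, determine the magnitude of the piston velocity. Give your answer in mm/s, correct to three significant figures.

2670

ω = 2π·18.5 = 116.3 rad/s
For an in-line slider-crank, x = r cosθ + √(L² − r² sin²θ), so v = −rω sinθ·[1 + r cosθ/√(L² − r² sin²θ)].
With r = 0.0549 m, L = 0.1427 m, θ = 142.5°: √(L² − r² sin²θ) = 0.13873 m.
v = −0.0549·116.3·0.60876·[1 + 0.0549·-0.79335/0.13873] = -2.6666 m/s.
|v| = 2.6666 m/s = 2666.6 mm/s.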